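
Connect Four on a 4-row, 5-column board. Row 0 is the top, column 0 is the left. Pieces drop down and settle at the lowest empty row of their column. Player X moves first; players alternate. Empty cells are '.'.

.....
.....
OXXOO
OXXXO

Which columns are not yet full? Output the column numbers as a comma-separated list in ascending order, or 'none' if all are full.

col 0: top cell = '.' → open
col 1: top cell = '.' → open
col 2: top cell = '.' → open
col 3: top cell = '.' → open
col 4: top cell = '.' → open

Answer: 0,1,2,3,4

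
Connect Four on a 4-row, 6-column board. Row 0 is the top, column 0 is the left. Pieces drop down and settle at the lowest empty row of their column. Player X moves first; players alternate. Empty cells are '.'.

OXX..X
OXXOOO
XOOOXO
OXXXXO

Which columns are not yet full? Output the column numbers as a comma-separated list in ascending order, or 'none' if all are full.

Answer: 3,4

Derivation:
col 0: top cell = 'O' → FULL
col 1: top cell = 'X' → FULL
col 2: top cell = 'X' → FULL
col 3: top cell = '.' → open
col 4: top cell = '.' → open
col 5: top cell = 'X' → FULL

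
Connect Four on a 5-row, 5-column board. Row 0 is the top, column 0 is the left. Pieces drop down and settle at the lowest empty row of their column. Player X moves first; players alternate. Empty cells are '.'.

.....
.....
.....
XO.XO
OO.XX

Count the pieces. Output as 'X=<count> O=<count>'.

X=4 O=4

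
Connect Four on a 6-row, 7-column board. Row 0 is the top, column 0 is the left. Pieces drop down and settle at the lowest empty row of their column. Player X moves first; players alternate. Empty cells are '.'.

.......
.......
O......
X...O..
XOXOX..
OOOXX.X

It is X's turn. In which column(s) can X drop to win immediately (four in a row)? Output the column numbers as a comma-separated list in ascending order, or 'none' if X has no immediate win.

col 0: drop X → no win
col 1: drop X → no win
col 2: drop X → no win
col 3: drop X → no win
col 4: drop X → no win
col 5: drop X → WIN!
col 6: drop X → no win

Answer: 5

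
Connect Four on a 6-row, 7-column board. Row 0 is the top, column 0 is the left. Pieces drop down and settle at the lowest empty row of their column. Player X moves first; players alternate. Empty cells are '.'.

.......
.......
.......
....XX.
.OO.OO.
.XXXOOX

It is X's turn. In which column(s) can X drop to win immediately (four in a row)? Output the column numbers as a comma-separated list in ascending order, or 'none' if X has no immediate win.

Answer: 0

Derivation:
col 0: drop X → WIN!
col 1: drop X → no win
col 2: drop X → no win
col 3: drop X → no win
col 4: drop X → no win
col 5: drop X → no win
col 6: drop X → no win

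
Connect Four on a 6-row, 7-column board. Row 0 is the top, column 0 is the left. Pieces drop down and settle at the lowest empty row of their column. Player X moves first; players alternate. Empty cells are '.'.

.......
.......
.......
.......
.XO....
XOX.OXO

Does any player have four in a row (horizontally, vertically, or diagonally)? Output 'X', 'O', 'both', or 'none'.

none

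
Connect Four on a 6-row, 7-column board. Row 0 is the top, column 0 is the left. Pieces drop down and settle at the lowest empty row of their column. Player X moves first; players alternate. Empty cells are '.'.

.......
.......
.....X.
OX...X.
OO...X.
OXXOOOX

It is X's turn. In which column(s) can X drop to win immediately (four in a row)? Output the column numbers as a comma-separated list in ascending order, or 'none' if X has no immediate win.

Answer: 5

Derivation:
col 0: drop X → no win
col 1: drop X → no win
col 2: drop X → no win
col 3: drop X → no win
col 4: drop X → no win
col 5: drop X → WIN!
col 6: drop X → no win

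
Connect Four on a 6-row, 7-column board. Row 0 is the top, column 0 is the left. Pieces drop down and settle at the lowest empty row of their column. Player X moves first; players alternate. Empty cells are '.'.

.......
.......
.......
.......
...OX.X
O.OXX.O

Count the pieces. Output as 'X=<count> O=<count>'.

X=4 O=4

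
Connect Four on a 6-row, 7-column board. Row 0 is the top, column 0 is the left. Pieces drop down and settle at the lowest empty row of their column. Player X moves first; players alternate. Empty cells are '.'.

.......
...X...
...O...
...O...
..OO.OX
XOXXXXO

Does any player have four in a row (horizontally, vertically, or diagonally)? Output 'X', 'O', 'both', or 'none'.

X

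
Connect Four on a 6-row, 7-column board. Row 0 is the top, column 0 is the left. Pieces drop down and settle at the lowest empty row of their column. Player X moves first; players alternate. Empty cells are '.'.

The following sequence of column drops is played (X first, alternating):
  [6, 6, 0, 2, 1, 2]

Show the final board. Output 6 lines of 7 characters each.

Move 1: X drops in col 6, lands at row 5
Move 2: O drops in col 6, lands at row 4
Move 3: X drops in col 0, lands at row 5
Move 4: O drops in col 2, lands at row 5
Move 5: X drops in col 1, lands at row 5
Move 6: O drops in col 2, lands at row 4

Answer: .......
.......
.......
.......
..O...O
XXO...X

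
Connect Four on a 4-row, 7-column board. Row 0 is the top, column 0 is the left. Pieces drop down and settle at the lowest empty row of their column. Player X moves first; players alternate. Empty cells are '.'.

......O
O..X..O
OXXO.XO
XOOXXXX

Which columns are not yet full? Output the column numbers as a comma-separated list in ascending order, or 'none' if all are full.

col 0: top cell = '.' → open
col 1: top cell = '.' → open
col 2: top cell = '.' → open
col 3: top cell = '.' → open
col 4: top cell = '.' → open
col 5: top cell = '.' → open
col 6: top cell = 'O' → FULL

Answer: 0,1,2,3,4,5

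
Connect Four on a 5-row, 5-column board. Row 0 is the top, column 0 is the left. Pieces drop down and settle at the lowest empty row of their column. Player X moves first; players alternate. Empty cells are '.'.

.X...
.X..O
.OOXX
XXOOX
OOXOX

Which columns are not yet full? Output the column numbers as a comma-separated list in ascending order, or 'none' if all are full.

col 0: top cell = '.' → open
col 1: top cell = 'X' → FULL
col 2: top cell = '.' → open
col 3: top cell = '.' → open
col 4: top cell = '.' → open

Answer: 0,2,3,4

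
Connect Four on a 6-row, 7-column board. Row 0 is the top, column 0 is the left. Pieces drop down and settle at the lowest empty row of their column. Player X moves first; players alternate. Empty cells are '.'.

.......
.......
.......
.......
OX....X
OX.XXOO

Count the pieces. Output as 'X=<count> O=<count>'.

X=5 O=4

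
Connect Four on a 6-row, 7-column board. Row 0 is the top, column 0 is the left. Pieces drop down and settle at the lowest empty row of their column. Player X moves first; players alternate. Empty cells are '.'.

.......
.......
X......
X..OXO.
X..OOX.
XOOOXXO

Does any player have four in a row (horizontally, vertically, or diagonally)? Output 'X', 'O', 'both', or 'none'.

X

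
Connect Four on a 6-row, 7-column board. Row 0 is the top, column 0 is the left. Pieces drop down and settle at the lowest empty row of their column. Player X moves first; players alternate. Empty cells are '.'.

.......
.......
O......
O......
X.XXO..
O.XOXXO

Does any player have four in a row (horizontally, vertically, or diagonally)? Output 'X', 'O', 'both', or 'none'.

none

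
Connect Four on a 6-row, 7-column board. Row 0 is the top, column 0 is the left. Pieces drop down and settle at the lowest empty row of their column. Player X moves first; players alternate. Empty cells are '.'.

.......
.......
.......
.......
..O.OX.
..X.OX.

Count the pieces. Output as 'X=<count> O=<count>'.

X=3 O=3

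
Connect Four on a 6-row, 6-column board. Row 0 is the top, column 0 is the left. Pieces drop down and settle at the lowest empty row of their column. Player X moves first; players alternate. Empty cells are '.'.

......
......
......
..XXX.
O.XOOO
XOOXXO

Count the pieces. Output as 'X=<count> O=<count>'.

X=7 O=7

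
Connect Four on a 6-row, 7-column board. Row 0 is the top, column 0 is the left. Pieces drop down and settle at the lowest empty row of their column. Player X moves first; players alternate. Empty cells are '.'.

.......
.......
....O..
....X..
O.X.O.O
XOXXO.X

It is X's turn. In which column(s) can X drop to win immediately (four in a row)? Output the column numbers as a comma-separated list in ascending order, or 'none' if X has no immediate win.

col 0: drop X → no win
col 1: drop X → no win
col 2: drop X → no win
col 3: drop X → no win
col 4: drop X → no win
col 5: drop X → no win
col 6: drop X → no win

Answer: none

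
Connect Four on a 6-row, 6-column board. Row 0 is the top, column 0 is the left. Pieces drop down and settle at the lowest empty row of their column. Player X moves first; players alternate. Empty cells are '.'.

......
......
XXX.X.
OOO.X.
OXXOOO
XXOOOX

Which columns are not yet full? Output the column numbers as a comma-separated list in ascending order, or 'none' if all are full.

Answer: 0,1,2,3,4,5

Derivation:
col 0: top cell = '.' → open
col 1: top cell = '.' → open
col 2: top cell = '.' → open
col 3: top cell = '.' → open
col 4: top cell = '.' → open
col 5: top cell = '.' → open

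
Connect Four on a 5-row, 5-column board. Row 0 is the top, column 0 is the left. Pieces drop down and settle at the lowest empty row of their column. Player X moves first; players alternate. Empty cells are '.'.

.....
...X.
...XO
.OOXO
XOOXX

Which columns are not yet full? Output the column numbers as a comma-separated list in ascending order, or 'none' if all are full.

col 0: top cell = '.' → open
col 1: top cell = '.' → open
col 2: top cell = '.' → open
col 3: top cell = '.' → open
col 4: top cell = '.' → open

Answer: 0,1,2,3,4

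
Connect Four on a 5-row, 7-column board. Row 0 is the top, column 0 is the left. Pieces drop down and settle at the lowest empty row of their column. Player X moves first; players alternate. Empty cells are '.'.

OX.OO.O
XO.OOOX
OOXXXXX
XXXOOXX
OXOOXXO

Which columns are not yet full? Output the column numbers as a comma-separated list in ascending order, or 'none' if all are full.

col 0: top cell = 'O' → FULL
col 1: top cell = 'X' → FULL
col 2: top cell = '.' → open
col 3: top cell = 'O' → FULL
col 4: top cell = 'O' → FULL
col 5: top cell = '.' → open
col 6: top cell = 'O' → FULL

Answer: 2,5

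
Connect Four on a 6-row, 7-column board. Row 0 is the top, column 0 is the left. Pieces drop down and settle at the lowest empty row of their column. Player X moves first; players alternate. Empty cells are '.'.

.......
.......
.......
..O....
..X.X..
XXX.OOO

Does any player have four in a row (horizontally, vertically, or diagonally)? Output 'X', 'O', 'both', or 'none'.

none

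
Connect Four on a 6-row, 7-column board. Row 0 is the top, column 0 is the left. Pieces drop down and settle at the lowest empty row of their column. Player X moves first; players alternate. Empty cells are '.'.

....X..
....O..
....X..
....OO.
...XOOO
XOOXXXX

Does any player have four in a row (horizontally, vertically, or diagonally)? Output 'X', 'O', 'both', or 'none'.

X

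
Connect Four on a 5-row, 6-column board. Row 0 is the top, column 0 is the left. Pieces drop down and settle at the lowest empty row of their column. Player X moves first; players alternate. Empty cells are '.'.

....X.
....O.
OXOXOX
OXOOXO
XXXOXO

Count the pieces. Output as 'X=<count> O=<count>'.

X=10 O=10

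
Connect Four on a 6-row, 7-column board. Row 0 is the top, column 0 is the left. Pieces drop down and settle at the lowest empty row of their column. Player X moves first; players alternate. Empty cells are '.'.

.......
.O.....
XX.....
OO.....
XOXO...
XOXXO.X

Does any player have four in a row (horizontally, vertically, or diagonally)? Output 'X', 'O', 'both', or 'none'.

none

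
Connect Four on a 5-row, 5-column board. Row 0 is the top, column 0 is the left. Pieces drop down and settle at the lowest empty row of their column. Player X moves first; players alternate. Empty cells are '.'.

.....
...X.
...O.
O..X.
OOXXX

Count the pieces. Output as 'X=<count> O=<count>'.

X=5 O=4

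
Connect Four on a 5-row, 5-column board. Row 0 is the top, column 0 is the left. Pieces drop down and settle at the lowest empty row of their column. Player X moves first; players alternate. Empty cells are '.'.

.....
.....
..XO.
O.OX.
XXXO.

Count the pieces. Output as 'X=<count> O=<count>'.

X=5 O=4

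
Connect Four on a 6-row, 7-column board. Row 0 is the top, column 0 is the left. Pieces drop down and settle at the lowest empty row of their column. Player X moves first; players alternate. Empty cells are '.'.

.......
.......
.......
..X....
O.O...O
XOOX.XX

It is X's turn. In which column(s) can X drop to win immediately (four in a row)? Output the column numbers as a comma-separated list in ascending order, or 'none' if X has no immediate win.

Answer: 4

Derivation:
col 0: drop X → no win
col 1: drop X → no win
col 2: drop X → no win
col 3: drop X → no win
col 4: drop X → WIN!
col 5: drop X → no win
col 6: drop X → no win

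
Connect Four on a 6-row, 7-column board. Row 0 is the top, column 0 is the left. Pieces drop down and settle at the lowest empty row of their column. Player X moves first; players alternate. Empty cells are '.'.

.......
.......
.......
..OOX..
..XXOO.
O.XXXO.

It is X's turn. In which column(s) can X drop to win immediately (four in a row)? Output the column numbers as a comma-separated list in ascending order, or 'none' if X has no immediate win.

Answer: 1

Derivation:
col 0: drop X → no win
col 1: drop X → WIN!
col 2: drop X → no win
col 3: drop X → no win
col 4: drop X → no win
col 5: drop X → no win
col 6: drop X → no win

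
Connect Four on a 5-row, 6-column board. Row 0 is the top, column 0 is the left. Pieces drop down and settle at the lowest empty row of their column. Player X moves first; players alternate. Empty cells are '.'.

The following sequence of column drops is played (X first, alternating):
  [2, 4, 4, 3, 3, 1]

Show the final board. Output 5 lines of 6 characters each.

Answer: ......
......
......
...XX.
.OXOO.

Derivation:
Move 1: X drops in col 2, lands at row 4
Move 2: O drops in col 4, lands at row 4
Move 3: X drops in col 4, lands at row 3
Move 4: O drops in col 3, lands at row 4
Move 5: X drops in col 3, lands at row 3
Move 6: O drops in col 1, lands at row 4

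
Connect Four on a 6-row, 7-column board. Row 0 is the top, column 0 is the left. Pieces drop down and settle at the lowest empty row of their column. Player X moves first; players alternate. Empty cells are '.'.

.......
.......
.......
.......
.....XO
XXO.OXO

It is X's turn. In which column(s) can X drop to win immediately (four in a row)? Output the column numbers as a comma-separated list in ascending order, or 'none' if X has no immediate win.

Answer: none

Derivation:
col 0: drop X → no win
col 1: drop X → no win
col 2: drop X → no win
col 3: drop X → no win
col 4: drop X → no win
col 5: drop X → no win
col 6: drop X → no win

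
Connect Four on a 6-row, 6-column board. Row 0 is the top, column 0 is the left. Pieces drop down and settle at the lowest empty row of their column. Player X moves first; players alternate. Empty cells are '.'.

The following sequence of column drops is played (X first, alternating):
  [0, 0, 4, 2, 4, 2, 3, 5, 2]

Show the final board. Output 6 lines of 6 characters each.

Move 1: X drops in col 0, lands at row 5
Move 2: O drops in col 0, lands at row 4
Move 3: X drops in col 4, lands at row 5
Move 4: O drops in col 2, lands at row 5
Move 5: X drops in col 4, lands at row 4
Move 6: O drops in col 2, lands at row 4
Move 7: X drops in col 3, lands at row 5
Move 8: O drops in col 5, lands at row 5
Move 9: X drops in col 2, lands at row 3

Answer: ......
......
......
..X...
O.O.X.
X.OXXO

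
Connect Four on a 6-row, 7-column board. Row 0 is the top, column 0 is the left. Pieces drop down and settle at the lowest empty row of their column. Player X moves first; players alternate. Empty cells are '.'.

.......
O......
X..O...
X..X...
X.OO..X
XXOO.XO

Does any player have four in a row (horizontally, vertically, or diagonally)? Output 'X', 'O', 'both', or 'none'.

X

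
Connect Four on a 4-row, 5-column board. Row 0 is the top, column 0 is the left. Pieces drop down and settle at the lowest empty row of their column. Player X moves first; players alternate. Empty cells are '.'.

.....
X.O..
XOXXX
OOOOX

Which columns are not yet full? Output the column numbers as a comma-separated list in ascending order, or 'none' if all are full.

col 0: top cell = '.' → open
col 1: top cell = '.' → open
col 2: top cell = '.' → open
col 3: top cell = '.' → open
col 4: top cell = '.' → open

Answer: 0,1,2,3,4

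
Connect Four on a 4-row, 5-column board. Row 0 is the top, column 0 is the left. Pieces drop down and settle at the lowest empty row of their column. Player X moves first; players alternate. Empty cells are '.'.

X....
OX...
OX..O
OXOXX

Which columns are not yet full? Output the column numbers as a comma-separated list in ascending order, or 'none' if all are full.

Answer: 1,2,3,4

Derivation:
col 0: top cell = 'X' → FULL
col 1: top cell = '.' → open
col 2: top cell = '.' → open
col 3: top cell = '.' → open
col 4: top cell = '.' → open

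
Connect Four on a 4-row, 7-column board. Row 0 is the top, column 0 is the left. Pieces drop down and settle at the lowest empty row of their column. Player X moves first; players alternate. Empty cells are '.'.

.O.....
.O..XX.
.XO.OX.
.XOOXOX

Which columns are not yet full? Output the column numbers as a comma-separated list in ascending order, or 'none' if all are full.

Answer: 0,2,3,4,5,6

Derivation:
col 0: top cell = '.' → open
col 1: top cell = 'O' → FULL
col 2: top cell = '.' → open
col 3: top cell = '.' → open
col 4: top cell = '.' → open
col 5: top cell = '.' → open
col 6: top cell = '.' → open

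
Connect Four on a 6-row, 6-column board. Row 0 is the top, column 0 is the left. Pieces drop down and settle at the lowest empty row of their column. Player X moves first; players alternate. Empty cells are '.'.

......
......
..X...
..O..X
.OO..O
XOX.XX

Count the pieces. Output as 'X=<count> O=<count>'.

X=6 O=5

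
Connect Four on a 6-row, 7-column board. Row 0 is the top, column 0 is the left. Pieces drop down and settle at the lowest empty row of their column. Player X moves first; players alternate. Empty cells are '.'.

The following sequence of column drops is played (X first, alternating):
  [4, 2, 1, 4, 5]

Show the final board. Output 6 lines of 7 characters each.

Answer: .......
.......
.......
.......
....O..
.XO.XX.

Derivation:
Move 1: X drops in col 4, lands at row 5
Move 2: O drops in col 2, lands at row 5
Move 3: X drops in col 1, lands at row 5
Move 4: O drops in col 4, lands at row 4
Move 5: X drops in col 5, lands at row 5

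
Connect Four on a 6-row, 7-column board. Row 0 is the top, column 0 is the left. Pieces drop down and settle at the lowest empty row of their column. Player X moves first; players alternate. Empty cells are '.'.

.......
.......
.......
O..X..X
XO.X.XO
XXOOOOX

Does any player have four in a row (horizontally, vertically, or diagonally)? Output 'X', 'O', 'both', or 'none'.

O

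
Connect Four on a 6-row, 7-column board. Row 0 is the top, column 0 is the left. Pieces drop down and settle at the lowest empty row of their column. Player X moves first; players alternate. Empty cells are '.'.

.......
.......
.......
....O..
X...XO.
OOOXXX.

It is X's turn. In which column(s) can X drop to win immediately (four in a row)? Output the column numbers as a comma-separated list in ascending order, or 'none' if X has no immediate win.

Answer: 6

Derivation:
col 0: drop X → no win
col 1: drop X → no win
col 2: drop X → no win
col 3: drop X → no win
col 4: drop X → no win
col 5: drop X → no win
col 6: drop X → WIN!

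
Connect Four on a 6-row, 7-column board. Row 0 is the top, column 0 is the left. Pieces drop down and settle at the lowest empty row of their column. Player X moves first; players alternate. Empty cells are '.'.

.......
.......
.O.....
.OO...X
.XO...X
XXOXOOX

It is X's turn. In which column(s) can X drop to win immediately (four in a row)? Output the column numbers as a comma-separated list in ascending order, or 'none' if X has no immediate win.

Answer: 6

Derivation:
col 0: drop X → no win
col 1: drop X → no win
col 2: drop X → no win
col 3: drop X → no win
col 4: drop X → no win
col 5: drop X → no win
col 6: drop X → WIN!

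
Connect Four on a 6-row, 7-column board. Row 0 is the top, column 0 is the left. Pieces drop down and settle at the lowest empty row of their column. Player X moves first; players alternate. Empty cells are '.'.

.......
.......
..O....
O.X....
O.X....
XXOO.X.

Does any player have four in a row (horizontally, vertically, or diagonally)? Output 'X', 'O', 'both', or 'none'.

none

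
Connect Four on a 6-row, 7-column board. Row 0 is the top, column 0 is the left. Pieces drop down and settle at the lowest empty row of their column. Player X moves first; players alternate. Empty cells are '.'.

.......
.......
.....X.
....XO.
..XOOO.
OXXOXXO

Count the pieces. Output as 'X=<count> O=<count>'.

X=7 O=7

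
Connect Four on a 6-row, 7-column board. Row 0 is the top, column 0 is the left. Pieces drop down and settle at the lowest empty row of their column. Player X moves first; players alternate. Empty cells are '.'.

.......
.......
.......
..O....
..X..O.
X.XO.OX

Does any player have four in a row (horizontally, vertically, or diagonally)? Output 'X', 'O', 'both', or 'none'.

none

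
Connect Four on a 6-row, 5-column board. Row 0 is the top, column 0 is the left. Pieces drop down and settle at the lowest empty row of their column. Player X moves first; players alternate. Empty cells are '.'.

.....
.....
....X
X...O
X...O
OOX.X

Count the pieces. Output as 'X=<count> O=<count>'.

X=5 O=4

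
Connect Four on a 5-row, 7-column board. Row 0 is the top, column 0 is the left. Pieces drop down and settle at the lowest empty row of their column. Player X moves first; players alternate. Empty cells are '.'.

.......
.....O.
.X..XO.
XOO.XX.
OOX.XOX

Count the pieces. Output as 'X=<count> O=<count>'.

X=8 O=7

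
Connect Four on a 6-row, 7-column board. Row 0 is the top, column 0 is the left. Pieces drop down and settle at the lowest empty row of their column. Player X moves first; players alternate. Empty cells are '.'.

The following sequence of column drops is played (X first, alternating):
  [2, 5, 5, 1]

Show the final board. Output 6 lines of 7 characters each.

Move 1: X drops in col 2, lands at row 5
Move 2: O drops in col 5, lands at row 5
Move 3: X drops in col 5, lands at row 4
Move 4: O drops in col 1, lands at row 5

Answer: .......
.......
.......
.......
.....X.
.OX..O.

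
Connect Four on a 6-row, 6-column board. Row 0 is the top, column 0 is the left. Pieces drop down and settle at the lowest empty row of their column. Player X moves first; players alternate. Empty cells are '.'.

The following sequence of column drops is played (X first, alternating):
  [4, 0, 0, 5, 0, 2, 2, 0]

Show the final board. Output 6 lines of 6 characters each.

Move 1: X drops in col 4, lands at row 5
Move 2: O drops in col 0, lands at row 5
Move 3: X drops in col 0, lands at row 4
Move 4: O drops in col 5, lands at row 5
Move 5: X drops in col 0, lands at row 3
Move 6: O drops in col 2, lands at row 5
Move 7: X drops in col 2, lands at row 4
Move 8: O drops in col 0, lands at row 2

Answer: ......
......
O.....
X.....
X.X...
O.O.XO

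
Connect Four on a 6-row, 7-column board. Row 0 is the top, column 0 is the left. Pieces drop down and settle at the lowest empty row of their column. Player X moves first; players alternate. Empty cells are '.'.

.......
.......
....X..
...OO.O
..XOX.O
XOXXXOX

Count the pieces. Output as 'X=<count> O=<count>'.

X=8 O=7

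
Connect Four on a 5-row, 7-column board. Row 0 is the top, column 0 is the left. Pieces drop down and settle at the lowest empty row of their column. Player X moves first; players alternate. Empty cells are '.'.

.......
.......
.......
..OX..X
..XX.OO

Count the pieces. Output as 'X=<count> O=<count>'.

X=4 O=3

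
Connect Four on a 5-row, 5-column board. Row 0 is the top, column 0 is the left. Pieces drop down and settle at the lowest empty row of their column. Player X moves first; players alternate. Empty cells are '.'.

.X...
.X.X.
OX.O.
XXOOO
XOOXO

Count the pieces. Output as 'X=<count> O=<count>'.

X=8 O=8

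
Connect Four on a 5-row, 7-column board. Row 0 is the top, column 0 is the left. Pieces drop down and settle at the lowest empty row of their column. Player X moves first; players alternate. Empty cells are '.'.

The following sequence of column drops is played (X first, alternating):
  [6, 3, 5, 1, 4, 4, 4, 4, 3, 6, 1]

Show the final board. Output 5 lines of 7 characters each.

Answer: .......
....O..
....X..
.X.XO.O
.O.OXXX

Derivation:
Move 1: X drops in col 6, lands at row 4
Move 2: O drops in col 3, lands at row 4
Move 3: X drops in col 5, lands at row 4
Move 4: O drops in col 1, lands at row 4
Move 5: X drops in col 4, lands at row 4
Move 6: O drops in col 4, lands at row 3
Move 7: X drops in col 4, lands at row 2
Move 8: O drops in col 4, lands at row 1
Move 9: X drops in col 3, lands at row 3
Move 10: O drops in col 6, lands at row 3
Move 11: X drops in col 1, lands at row 3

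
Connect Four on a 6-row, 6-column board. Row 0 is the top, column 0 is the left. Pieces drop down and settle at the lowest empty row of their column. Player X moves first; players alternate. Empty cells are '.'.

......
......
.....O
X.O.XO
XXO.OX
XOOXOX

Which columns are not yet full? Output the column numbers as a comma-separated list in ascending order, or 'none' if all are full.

col 0: top cell = '.' → open
col 1: top cell = '.' → open
col 2: top cell = '.' → open
col 3: top cell = '.' → open
col 4: top cell = '.' → open
col 5: top cell = '.' → open

Answer: 0,1,2,3,4,5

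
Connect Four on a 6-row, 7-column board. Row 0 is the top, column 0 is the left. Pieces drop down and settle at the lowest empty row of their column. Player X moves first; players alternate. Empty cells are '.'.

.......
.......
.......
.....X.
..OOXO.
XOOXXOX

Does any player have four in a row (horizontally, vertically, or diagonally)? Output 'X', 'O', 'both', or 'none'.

none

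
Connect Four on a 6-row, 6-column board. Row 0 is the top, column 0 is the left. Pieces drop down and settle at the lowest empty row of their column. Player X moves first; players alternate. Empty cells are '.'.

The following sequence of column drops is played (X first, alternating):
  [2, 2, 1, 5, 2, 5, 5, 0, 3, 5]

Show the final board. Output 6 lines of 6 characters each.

Move 1: X drops in col 2, lands at row 5
Move 2: O drops in col 2, lands at row 4
Move 3: X drops in col 1, lands at row 5
Move 4: O drops in col 5, lands at row 5
Move 5: X drops in col 2, lands at row 3
Move 6: O drops in col 5, lands at row 4
Move 7: X drops in col 5, lands at row 3
Move 8: O drops in col 0, lands at row 5
Move 9: X drops in col 3, lands at row 5
Move 10: O drops in col 5, lands at row 2

Answer: ......
......
.....O
..X..X
..O..O
OXXX.O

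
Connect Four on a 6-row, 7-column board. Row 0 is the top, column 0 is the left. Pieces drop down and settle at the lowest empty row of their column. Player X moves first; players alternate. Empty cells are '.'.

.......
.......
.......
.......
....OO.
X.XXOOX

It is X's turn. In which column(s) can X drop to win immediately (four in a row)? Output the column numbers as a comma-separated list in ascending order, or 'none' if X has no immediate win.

col 0: drop X → no win
col 1: drop X → WIN!
col 2: drop X → no win
col 3: drop X → no win
col 4: drop X → no win
col 5: drop X → no win
col 6: drop X → no win

Answer: 1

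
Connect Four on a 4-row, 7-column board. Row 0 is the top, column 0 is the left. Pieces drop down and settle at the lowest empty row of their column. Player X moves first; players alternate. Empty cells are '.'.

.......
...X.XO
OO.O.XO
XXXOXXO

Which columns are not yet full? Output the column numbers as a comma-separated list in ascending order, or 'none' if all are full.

Answer: 0,1,2,3,4,5,6

Derivation:
col 0: top cell = '.' → open
col 1: top cell = '.' → open
col 2: top cell = '.' → open
col 3: top cell = '.' → open
col 4: top cell = '.' → open
col 5: top cell = '.' → open
col 6: top cell = '.' → open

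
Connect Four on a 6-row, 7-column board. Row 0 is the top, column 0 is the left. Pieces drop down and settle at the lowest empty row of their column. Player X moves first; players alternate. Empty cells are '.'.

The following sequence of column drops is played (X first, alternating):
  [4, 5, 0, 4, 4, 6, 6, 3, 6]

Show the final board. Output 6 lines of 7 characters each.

Move 1: X drops in col 4, lands at row 5
Move 2: O drops in col 5, lands at row 5
Move 3: X drops in col 0, lands at row 5
Move 4: O drops in col 4, lands at row 4
Move 5: X drops in col 4, lands at row 3
Move 6: O drops in col 6, lands at row 5
Move 7: X drops in col 6, lands at row 4
Move 8: O drops in col 3, lands at row 5
Move 9: X drops in col 6, lands at row 3

Answer: .......
.......
.......
....X.X
....O.X
X..OXOO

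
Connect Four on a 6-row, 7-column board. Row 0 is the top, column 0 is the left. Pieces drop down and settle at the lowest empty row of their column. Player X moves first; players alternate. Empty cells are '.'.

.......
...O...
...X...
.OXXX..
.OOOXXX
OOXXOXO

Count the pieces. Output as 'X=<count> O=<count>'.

X=10 O=9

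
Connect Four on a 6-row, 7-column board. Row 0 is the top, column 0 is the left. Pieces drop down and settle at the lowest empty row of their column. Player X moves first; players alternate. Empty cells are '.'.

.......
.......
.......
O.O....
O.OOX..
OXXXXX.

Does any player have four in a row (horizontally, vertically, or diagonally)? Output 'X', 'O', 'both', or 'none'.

X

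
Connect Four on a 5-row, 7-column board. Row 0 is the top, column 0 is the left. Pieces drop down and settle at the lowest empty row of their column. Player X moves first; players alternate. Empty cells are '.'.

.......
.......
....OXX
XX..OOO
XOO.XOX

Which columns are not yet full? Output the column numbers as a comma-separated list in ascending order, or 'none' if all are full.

Answer: 0,1,2,3,4,5,6

Derivation:
col 0: top cell = '.' → open
col 1: top cell = '.' → open
col 2: top cell = '.' → open
col 3: top cell = '.' → open
col 4: top cell = '.' → open
col 5: top cell = '.' → open
col 6: top cell = '.' → open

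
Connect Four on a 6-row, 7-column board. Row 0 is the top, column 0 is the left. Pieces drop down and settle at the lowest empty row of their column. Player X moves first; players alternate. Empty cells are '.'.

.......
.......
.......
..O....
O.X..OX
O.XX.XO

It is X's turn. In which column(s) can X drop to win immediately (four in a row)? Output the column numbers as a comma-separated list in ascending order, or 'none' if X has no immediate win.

Answer: 4

Derivation:
col 0: drop X → no win
col 1: drop X → no win
col 2: drop X → no win
col 3: drop X → no win
col 4: drop X → WIN!
col 5: drop X → no win
col 6: drop X → no win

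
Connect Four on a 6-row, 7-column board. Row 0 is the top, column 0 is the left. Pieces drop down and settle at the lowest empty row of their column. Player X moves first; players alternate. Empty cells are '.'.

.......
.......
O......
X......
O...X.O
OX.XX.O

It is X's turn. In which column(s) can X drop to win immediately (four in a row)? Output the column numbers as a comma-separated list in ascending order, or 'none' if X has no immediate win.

Answer: 2

Derivation:
col 0: drop X → no win
col 1: drop X → no win
col 2: drop X → WIN!
col 3: drop X → no win
col 4: drop X → no win
col 5: drop X → no win
col 6: drop X → no win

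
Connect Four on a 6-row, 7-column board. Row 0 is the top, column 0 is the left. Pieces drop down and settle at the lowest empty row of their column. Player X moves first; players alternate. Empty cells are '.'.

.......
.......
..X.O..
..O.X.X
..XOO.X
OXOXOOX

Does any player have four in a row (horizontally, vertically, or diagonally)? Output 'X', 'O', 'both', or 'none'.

none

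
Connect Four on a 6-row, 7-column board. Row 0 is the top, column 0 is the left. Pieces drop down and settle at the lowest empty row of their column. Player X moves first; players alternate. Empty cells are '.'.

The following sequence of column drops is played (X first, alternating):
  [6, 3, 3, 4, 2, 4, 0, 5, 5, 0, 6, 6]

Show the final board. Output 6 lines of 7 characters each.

Move 1: X drops in col 6, lands at row 5
Move 2: O drops in col 3, lands at row 5
Move 3: X drops in col 3, lands at row 4
Move 4: O drops in col 4, lands at row 5
Move 5: X drops in col 2, lands at row 5
Move 6: O drops in col 4, lands at row 4
Move 7: X drops in col 0, lands at row 5
Move 8: O drops in col 5, lands at row 5
Move 9: X drops in col 5, lands at row 4
Move 10: O drops in col 0, lands at row 4
Move 11: X drops in col 6, lands at row 4
Move 12: O drops in col 6, lands at row 3

Answer: .......
.......
.......
......O
O..XOXX
X.XOOOX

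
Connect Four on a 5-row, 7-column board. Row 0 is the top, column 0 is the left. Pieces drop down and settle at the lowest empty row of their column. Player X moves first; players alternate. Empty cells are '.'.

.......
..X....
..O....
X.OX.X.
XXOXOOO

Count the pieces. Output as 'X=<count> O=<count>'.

X=7 O=6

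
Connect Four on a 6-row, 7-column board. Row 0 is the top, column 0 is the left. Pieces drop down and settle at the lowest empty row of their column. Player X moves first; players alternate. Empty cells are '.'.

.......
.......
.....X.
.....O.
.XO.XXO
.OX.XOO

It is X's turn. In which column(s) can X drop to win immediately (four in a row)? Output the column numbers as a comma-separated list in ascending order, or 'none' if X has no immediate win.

col 0: drop X → no win
col 1: drop X → no win
col 2: drop X → no win
col 3: drop X → no win
col 4: drop X → no win
col 5: drop X → no win
col 6: drop X → no win

Answer: none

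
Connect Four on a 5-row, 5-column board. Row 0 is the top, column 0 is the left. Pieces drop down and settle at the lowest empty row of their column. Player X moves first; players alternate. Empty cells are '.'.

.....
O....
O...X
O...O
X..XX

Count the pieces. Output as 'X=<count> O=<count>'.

X=4 O=4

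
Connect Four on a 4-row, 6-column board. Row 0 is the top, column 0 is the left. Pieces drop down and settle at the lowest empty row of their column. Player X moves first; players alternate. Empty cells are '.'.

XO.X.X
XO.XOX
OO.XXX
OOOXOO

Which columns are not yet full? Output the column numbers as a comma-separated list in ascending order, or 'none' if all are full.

col 0: top cell = 'X' → FULL
col 1: top cell = 'O' → FULL
col 2: top cell = '.' → open
col 3: top cell = 'X' → FULL
col 4: top cell = '.' → open
col 5: top cell = 'X' → FULL

Answer: 2,4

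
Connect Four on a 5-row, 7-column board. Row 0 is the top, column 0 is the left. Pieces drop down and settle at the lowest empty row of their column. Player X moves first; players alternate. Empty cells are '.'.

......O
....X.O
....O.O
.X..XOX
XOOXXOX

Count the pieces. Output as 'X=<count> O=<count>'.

X=8 O=8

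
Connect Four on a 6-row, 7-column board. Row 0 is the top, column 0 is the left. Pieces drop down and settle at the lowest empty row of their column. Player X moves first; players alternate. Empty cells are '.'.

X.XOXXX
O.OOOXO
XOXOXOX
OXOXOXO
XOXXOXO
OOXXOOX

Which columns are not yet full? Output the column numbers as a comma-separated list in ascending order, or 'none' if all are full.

Answer: 1

Derivation:
col 0: top cell = 'X' → FULL
col 1: top cell = '.' → open
col 2: top cell = 'X' → FULL
col 3: top cell = 'O' → FULL
col 4: top cell = 'X' → FULL
col 5: top cell = 'X' → FULL
col 6: top cell = 'X' → FULL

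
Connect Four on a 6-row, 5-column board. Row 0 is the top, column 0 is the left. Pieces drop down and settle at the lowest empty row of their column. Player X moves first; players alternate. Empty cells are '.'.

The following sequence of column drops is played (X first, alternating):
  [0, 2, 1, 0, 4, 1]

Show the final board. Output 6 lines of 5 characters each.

Move 1: X drops in col 0, lands at row 5
Move 2: O drops in col 2, lands at row 5
Move 3: X drops in col 1, lands at row 5
Move 4: O drops in col 0, lands at row 4
Move 5: X drops in col 4, lands at row 5
Move 6: O drops in col 1, lands at row 4

Answer: .....
.....
.....
.....
OO...
XXO.X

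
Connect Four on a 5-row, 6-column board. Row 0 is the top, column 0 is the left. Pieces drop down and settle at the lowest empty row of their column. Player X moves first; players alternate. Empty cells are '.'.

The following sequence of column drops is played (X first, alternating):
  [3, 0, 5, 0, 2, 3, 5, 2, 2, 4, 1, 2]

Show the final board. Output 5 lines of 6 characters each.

Move 1: X drops in col 3, lands at row 4
Move 2: O drops in col 0, lands at row 4
Move 3: X drops in col 5, lands at row 4
Move 4: O drops in col 0, lands at row 3
Move 5: X drops in col 2, lands at row 4
Move 6: O drops in col 3, lands at row 3
Move 7: X drops in col 5, lands at row 3
Move 8: O drops in col 2, lands at row 3
Move 9: X drops in col 2, lands at row 2
Move 10: O drops in col 4, lands at row 4
Move 11: X drops in col 1, lands at row 4
Move 12: O drops in col 2, lands at row 1

Answer: ......
..O...
..X...
O.OO.X
OXXXOX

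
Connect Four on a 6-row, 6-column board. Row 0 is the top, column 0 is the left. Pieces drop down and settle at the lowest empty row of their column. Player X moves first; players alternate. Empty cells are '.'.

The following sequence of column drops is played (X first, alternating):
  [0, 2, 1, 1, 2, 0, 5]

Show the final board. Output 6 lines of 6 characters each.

Move 1: X drops in col 0, lands at row 5
Move 2: O drops in col 2, lands at row 5
Move 3: X drops in col 1, lands at row 5
Move 4: O drops in col 1, lands at row 4
Move 5: X drops in col 2, lands at row 4
Move 6: O drops in col 0, lands at row 4
Move 7: X drops in col 5, lands at row 5

Answer: ......
......
......
......
OOX...
XXO..X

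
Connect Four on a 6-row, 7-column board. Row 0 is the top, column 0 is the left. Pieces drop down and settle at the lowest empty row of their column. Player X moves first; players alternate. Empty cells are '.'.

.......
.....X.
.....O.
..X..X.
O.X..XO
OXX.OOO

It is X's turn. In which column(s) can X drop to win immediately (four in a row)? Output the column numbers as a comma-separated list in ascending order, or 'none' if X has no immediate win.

col 0: drop X → no win
col 1: drop X → no win
col 2: drop X → WIN!
col 3: drop X → no win
col 4: drop X → no win
col 5: drop X → no win
col 6: drop X → no win

Answer: 2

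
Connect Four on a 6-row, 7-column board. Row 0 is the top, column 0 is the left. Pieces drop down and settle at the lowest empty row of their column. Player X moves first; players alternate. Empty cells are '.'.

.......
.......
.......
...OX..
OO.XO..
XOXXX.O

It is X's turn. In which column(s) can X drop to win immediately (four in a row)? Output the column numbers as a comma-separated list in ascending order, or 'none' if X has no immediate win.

Answer: 5

Derivation:
col 0: drop X → no win
col 1: drop X → no win
col 2: drop X → no win
col 3: drop X → no win
col 4: drop X → no win
col 5: drop X → WIN!
col 6: drop X → no win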